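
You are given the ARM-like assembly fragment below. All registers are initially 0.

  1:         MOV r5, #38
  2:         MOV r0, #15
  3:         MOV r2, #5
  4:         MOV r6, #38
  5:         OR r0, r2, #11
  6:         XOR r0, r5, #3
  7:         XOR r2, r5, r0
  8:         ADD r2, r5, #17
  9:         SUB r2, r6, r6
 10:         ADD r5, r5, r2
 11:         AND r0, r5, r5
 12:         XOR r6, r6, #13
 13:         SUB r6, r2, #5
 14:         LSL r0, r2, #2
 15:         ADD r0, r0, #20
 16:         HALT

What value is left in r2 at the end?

MOV r5, #38 → r5=38
MOV r0, #15 → r0=15
MOV r2, #5 → r2=5
MOV r6, #38 → r6=38
OR r0, r2, #11 → r0=5|11=15
XOR r0, r5, #3 → r0=38^3=37
XOR r2, r5, r0 → r2=38^37=3
ADD r2, r5, #17 → r2=38+17=55
SUB r2, r6, r6 → r2=38-38=0
ADD r5, r5, r2 → r5=38+0=38
AND r0, r5, r5 → r0=38&38=38
XOR r6, r6, #13 → r6=38^13=43
SUB r6, r2, #5 → r6=0-5=-5
LSL r0, r2, #2 → r0=0<<2=0
ADD r0, r0, #20 → r0=0+20=20
halt.

0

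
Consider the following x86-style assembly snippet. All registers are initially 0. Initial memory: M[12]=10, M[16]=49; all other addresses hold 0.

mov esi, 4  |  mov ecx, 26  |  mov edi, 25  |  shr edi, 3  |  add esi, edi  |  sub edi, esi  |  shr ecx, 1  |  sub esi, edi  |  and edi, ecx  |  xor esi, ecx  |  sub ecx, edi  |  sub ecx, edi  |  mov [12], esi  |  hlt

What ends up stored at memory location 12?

esi=4
ecx=26
edi=25
edi=25>>3=3
esi=4+3=7
edi=3-7=-4
ecx=26>>1=13
esi=7-(-4)=11
edi=(-4)&13=12
esi=11^13=6
ecx=13-12=1
ecx=1-12=-11
mov [12], esi → M[12]=6
halt.

6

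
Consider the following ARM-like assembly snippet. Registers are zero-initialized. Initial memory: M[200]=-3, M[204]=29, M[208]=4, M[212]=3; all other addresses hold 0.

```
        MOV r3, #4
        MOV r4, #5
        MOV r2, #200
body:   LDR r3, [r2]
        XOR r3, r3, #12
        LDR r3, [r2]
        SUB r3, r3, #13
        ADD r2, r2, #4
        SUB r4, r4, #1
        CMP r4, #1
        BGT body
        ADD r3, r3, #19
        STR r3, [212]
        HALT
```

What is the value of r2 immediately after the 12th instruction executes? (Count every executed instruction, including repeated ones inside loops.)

r3=4
r4=5
r2=200
r3=M[200]=-3
r3=(-3)^12=-15
r3=M[200]=-3
r3=(-3)-13=-16
r2=200+4=204
r4=5-1=4
CMP r4, #1  (cmp 4,1)
BGT body: taken
r3=M[204]=29
After step 12: r2 = 204.

204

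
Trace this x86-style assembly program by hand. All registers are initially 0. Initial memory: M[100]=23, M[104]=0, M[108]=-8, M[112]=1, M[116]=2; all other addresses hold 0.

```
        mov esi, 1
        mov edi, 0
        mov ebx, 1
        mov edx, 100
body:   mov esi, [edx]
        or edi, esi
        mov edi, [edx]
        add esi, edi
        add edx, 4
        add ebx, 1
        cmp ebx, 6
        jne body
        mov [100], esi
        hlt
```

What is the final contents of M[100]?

mov esi, 1 → esi=1
mov edi, 0 → edi=0
mov ebx, 1 → ebx=1
mov edx, 100 → edx=100
mov esi, [edx] → esi=M[100]=23
or edi, esi → edi=0|23=23
mov edi, [edx] → edi=M[100]=23
add esi, edi → esi=23+23=46
add edx, 4 → edx=100+4=104
add ebx, 1 → ebx=1+1=2
cmp ebx, 6  (cmp 2,6)
jne body: taken
mov esi, [edx] → esi=M[104]=0
or edi, esi → edi=23|0=23
mov edi, [edx] → edi=M[104]=0
add esi, edi → esi=0+0=0
add edx, 4 → edx=104+4=108
add ebx, 1 → ebx=2+1=3
cmp ebx, 6  (cmp 3,6)
jne body: taken
mov esi, [edx] → esi=M[108]=-8
or edi, esi → edi=0|(-8)=-8
mov edi, [edx] → edi=M[108]=-8
add esi, edi → esi=(-8)+(-8)=-16
add edx, 4 → edx=108+4=112
add ebx, 1 → ebx=3+1=4
cmp ebx, 6  (cmp 4,6)
jne body: taken
mov esi, [edx] → esi=M[112]=1
or edi, esi → edi=(-8)|1=-7
mov edi, [edx] → edi=M[112]=1
add esi, edi → esi=1+1=2
add edx, 4 → edx=112+4=116
add ebx, 1 → ebx=4+1=5
cmp ebx, 6  (cmp 5,6)
jne body: taken
mov esi, [edx] → esi=M[116]=2
or edi, esi → edi=1|2=3
mov edi, [edx] → edi=M[116]=2
add esi, edi → esi=2+2=4
add edx, 4 → edx=116+4=120
add ebx, 1 → ebx=5+1=6
cmp ebx, 6  (cmp 6,6)
jne body: not taken
mov [100], esi → M[100]=4
halt.

4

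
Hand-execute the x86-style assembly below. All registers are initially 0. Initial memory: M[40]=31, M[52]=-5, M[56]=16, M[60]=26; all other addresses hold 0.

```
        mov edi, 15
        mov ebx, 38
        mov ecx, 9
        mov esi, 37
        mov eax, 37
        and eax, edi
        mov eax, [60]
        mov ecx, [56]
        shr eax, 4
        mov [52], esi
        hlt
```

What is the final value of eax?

mov edi, 15 → edi=15
mov ebx, 38 → ebx=38
mov ecx, 9 → ecx=9
mov esi, 37 → esi=37
mov eax, 37 → eax=37
and eax, edi → eax=37&15=5
mov eax, [60] → eax=M[60]=26
mov ecx, [56] → ecx=M[56]=16
shr eax, 4 → eax=26>>4=1
mov [52], esi → M[52]=37
halt.

1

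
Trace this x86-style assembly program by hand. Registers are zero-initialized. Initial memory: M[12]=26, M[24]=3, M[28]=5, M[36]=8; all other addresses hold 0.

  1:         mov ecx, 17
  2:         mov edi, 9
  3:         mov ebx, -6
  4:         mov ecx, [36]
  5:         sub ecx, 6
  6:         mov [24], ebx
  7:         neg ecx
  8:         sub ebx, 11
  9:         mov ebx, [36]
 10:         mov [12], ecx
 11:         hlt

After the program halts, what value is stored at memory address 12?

mov ecx, 17 → ecx=17
mov edi, 9 → edi=9
mov ebx, -6 → ebx=-6
mov ecx, [36] → ecx=M[36]=8
sub ecx, 6 → ecx=8-6=2
mov [24], ebx → M[24]=-6
neg ecx → ecx=-(2)=-2
sub ebx, 11 → ebx=(-6)-11=-17
mov ebx, [36] → ebx=M[36]=8
mov [12], ecx → M[12]=-2
halt.

-2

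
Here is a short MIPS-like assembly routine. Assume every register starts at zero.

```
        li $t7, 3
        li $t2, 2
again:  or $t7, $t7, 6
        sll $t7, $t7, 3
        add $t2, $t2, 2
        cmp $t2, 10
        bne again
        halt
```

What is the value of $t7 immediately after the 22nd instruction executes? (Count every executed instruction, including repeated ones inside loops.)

after li $t7, 3: $t7=3
after li $t2, 2: $t2=2
after or $t7, $t7, 6: $t7=3|6=7
after sll $t7, $t7, 3: $t7=7<<3=56
after add $t2, $t2, 2: $t2=2+2=4
cmp $t2, 10  (cmp 4,10)
bne again: taken
after or $t7, $t7, 6: $t7=56|6=62
after sll $t7, $t7, 3: $t7=62<<3=496
after add $t2, $t2, 2: $t2=4+2=6
cmp $t2, 10  (cmp 6,10)
bne again: taken
after or $t7, $t7, 6: $t7=496|6=502
after sll $t7, $t7, 3: $t7=502<<3=4016
after add $t2, $t2, 2: $t2=6+2=8
cmp $t2, 10  (cmp 8,10)
bne again: taken
after or $t7, $t7, 6: $t7=4016|6=4022
after sll $t7, $t7, 3: $t7=4022<<3=32176
after add $t2, $t2, 2: $t2=8+2=10
cmp $t2, 10  (cmp 10,10)
bne again: not taken
After step 22: $t7 = 32176.

32176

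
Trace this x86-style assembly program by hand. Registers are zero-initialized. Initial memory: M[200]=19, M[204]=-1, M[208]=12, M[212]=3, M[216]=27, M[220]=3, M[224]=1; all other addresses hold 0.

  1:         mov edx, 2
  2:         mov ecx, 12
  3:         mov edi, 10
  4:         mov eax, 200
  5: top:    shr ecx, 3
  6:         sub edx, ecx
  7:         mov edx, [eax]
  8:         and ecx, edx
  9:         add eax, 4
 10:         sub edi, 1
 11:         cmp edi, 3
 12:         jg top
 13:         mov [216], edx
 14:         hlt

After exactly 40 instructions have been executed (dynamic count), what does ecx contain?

0

mov edx, 2 → edx=2
mov ecx, 12 → ecx=12
mov edi, 10 → edi=10
mov eax, 200 → eax=200
shr ecx, 3 → ecx=12>>3=1
sub edx, ecx → edx=2-1=1
mov edx, [eax] → edx=M[200]=19
and ecx, edx → ecx=1&19=1
add eax, 4 → eax=200+4=204
sub edi, 1 → edi=10-1=9
cmp edi, 3  (cmp 9,3)
jg top: taken
shr ecx, 3 → ecx=1>>3=0
sub edx, ecx → edx=19-0=19
mov edx, [eax] → edx=M[204]=-1
and ecx, edx → ecx=0&(-1)=0
add eax, 4 → eax=204+4=208
sub edi, 1 → edi=9-1=8
cmp edi, 3  (cmp 8,3)
jg top: taken
shr ecx, 3 → ecx=0>>3=0
sub edx, ecx → edx=(-1)-0=-1
mov edx, [eax] → edx=M[208]=12
and ecx, edx → ecx=0&12=0
add eax, 4 → eax=208+4=212
sub edi, 1 → edi=8-1=7
cmp edi, 3  (cmp 7,3)
jg top: taken
shr ecx, 3 → ecx=0>>3=0
sub edx, ecx → edx=12-0=12
mov edx, [eax] → edx=M[212]=3
and ecx, edx → ecx=0&3=0
add eax, 4 → eax=212+4=216
sub edi, 1 → edi=7-1=6
cmp edi, 3  (cmp 6,3)
jg top: taken
shr ecx, 3 → ecx=0>>3=0
sub edx, ecx → edx=3-0=3
mov edx, [eax] → edx=M[216]=27
and ecx, edx → ecx=0&27=0
After step 40: ecx = 0.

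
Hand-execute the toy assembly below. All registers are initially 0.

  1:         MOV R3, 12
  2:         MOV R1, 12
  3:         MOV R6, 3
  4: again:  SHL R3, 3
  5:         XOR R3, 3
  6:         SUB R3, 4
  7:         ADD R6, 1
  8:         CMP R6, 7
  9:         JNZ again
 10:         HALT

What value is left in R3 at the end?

MOV R3, 12 → R3=12
MOV R1, 12 → R1=12
MOV R6, 3 → R6=3
SHL R3, 3 → R3=12<<3=96
XOR R3, 3 → R3=96^3=99
SUB R3, 4 → R3=99-4=95
ADD R6, 1 → R6=3+1=4
CMP R6, 7  (cmp 4,7)
JNZ again: taken
SHL R3, 3 → R3=95<<3=760
XOR R3, 3 → R3=760^3=763
SUB R3, 4 → R3=763-4=759
ADD R6, 1 → R6=4+1=5
CMP R6, 7  (cmp 5,7)
JNZ again: taken
SHL R3, 3 → R3=759<<3=6072
XOR R3, 3 → R3=6072^3=6075
SUB R3, 4 → R3=6075-4=6071
ADD R6, 1 → R6=5+1=6
CMP R6, 7  (cmp 6,7)
JNZ again: taken
SHL R3, 3 → R3=6071<<3=48568
XOR R3, 3 → R3=48568^3=48571
SUB R3, 4 → R3=48571-4=48567
ADD R6, 1 → R6=6+1=7
CMP R6, 7  (cmp 7,7)
JNZ again: not taken
halt.

48567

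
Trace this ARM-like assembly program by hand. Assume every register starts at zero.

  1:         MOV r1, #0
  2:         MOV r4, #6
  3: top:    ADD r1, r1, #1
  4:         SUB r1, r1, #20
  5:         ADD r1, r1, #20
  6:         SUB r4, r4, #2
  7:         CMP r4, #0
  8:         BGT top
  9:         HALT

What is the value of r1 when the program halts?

after MOV r1, #0: r1=0
after MOV r4, #6: r4=6
after ADD r1, r1, #1: r1=0+1=1
after SUB r1, r1, #20: r1=1-20=-19
after ADD r1, r1, #20: r1=(-19)+20=1
after SUB r4, r4, #2: r4=6-2=4
CMP r4, #0  (cmp 4,0)
BGT top: taken
after ADD r1, r1, #1: r1=1+1=2
after SUB r1, r1, #20: r1=2-20=-18
after ADD r1, r1, #20: r1=(-18)+20=2
after SUB r4, r4, #2: r4=4-2=2
CMP r4, #0  (cmp 2,0)
BGT top: taken
after ADD r1, r1, #1: r1=2+1=3
after SUB r1, r1, #20: r1=3-20=-17
after ADD r1, r1, #20: r1=(-17)+20=3
after SUB r4, r4, #2: r4=2-2=0
CMP r4, #0  (cmp 0,0)
BGT top: not taken
halt.

3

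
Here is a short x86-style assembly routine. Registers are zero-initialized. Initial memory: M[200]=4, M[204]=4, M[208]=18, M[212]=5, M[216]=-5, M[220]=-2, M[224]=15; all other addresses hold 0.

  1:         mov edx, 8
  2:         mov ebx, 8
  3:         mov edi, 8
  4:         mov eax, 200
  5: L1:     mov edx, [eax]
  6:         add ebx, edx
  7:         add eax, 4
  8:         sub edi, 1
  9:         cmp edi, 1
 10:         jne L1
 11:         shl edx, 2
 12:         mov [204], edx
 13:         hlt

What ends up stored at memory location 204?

mov edx, 8 → edx=8
mov ebx, 8 → ebx=8
mov edi, 8 → edi=8
mov eax, 200 → eax=200
mov edx, [eax] → edx=M[200]=4
add ebx, edx → ebx=8+4=12
add eax, 4 → eax=200+4=204
sub edi, 1 → edi=8-1=7
cmp edi, 1  (cmp 7,1)
jne L1: taken
mov edx, [eax] → edx=M[204]=4
add ebx, edx → ebx=12+4=16
add eax, 4 → eax=204+4=208
sub edi, 1 → edi=7-1=6
cmp edi, 1  (cmp 6,1)
jne L1: taken
mov edx, [eax] → edx=M[208]=18
add ebx, edx → ebx=16+18=34
add eax, 4 → eax=208+4=212
sub edi, 1 → edi=6-1=5
cmp edi, 1  (cmp 5,1)
jne L1: taken
mov edx, [eax] → edx=M[212]=5
add ebx, edx → ebx=34+5=39
add eax, 4 → eax=212+4=216
sub edi, 1 → edi=5-1=4
cmp edi, 1  (cmp 4,1)
jne L1: taken
mov edx, [eax] → edx=M[216]=-5
add ebx, edx → ebx=39+(-5)=34
add eax, 4 → eax=216+4=220
sub edi, 1 → edi=4-1=3
cmp edi, 1  (cmp 3,1)
jne L1: taken
mov edx, [eax] → edx=M[220]=-2
add ebx, edx → ebx=34+(-2)=32
add eax, 4 → eax=220+4=224
sub edi, 1 → edi=3-1=2
cmp edi, 1  (cmp 2,1)
jne L1: taken
mov edx, [eax] → edx=M[224]=15
add ebx, edx → ebx=32+15=47
add eax, 4 → eax=224+4=228
sub edi, 1 → edi=2-1=1
cmp edi, 1  (cmp 1,1)
jne L1: not taken
shl edx, 2 → edx=15<<2=60
mov [204], edx → M[204]=60
halt.

60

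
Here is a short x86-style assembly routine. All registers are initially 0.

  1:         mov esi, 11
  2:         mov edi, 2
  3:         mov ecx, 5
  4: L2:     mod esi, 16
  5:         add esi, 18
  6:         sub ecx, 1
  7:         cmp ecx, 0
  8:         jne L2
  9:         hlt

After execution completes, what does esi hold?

esi=11
edi=2
ecx=5
esi=11%16=11
esi=11+18=29
ecx=5-1=4
cmp ecx, 0  (cmp 4,0)
jne L2: taken
esi=29%16=13
esi=13+18=31
ecx=4-1=3
cmp ecx, 0  (cmp 3,0)
jne L2: taken
esi=31%16=15
esi=15+18=33
ecx=3-1=2
cmp ecx, 0  (cmp 2,0)
jne L2: taken
esi=33%16=1
esi=1+18=19
ecx=2-1=1
cmp ecx, 0  (cmp 1,0)
jne L2: taken
esi=19%16=3
esi=3+18=21
ecx=1-1=0
cmp ecx, 0  (cmp 0,0)
jne L2: not taken
halt.

21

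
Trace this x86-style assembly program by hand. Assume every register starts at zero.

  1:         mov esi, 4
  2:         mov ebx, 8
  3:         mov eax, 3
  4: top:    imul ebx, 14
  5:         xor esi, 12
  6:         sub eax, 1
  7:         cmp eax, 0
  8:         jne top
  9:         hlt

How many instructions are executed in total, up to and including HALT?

after mov esi, 4: esi=4
after mov ebx, 8: ebx=8
after mov eax, 3: eax=3
after imul ebx, 14: ebx=8*14=112
after xor esi, 12: esi=4^12=8
after sub eax, 1: eax=3-1=2
cmp eax, 0  (cmp 2,0)
jne top: taken
after imul ebx, 14: ebx=112*14=1568
after xor esi, 12: esi=8^12=4
after sub eax, 1: eax=2-1=1
cmp eax, 0  (cmp 1,0)
jne top: taken
after imul ebx, 14: ebx=1568*14=21952
after xor esi, 12: esi=4^12=8
after sub eax, 1: eax=1-1=0
cmp eax, 0  (cmp 0,0)
jne top: not taken
halt.
Total executed instructions: 19.

19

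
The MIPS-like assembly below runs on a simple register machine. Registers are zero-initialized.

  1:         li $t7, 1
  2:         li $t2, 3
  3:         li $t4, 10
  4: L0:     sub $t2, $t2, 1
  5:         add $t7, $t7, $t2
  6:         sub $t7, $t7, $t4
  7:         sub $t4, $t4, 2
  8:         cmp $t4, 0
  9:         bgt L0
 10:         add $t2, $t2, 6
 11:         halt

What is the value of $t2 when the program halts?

$t7=1
$t2=3
$t4=10
$t2=3-1=2
$t7=1+2=3
$t7=3-10=-7
$t4=10-2=8
cmp $t4, 0  (cmp 8,0)
bgt L0: taken
$t2=2-1=1
$t7=(-7)+1=-6
$t7=(-6)-8=-14
$t4=8-2=6
cmp $t4, 0  (cmp 6,0)
bgt L0: taken
$t2=1-1=0
$t7=(-14)+0=-14
$t7=(-14)-6=-20
$t4=6-2=4
cmp $t4, 0  (cmp 4,0)
bgt L0: taken
$t2=0-1=-1
$t7=(-20)+(-1)=-21
$t7=(-21)-4=-25
$t4=4-2=2
cmp $t4, 0  (cmp 2,0)
bgt L0: taken
$t2=(-1)-1=-2
$t7=(-25)+(-2)=-27
$t7=(-27)-2=-29
$t4=2-2=0
cmp $t4, 0  (cmp 0,0)
bgt L0: not taken
$t2=(-2)+6=4
halt.

4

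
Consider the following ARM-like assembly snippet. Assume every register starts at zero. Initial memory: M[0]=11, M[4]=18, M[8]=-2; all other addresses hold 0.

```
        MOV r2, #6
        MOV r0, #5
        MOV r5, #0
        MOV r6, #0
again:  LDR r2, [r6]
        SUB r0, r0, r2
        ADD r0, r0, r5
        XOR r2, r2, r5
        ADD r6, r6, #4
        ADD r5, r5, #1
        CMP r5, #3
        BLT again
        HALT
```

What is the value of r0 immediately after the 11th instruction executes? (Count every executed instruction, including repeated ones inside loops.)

r2=6
r0=5
r5=0
r6=0
r2=M[0]=11
r0=5-11=-6
r0=(-6)+0=-6
r2=11^0=11
r6=0+4=4
r5=0+1=1
CMP r5, #3  (cmp 1,3)
After step 11: r0 = -6.

-6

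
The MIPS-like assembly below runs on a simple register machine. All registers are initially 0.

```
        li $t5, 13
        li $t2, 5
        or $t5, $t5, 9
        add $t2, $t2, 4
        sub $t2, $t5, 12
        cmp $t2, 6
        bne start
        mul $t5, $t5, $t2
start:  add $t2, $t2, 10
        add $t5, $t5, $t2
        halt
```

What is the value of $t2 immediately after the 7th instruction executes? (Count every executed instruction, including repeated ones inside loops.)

li $t5, 13 → $t5=13
li $t2, 5 → $t2=5
or $t5, $t5, 9 → $t5=13|9=13
add $t2, $t2, 4 → $t2=5+4=9
sub $t2, $t5, 12 → $t2=13-12=1
cmp $t2, 6  (cmp 1,6)
bne start: taken
After step 7: $t2 = 1.

1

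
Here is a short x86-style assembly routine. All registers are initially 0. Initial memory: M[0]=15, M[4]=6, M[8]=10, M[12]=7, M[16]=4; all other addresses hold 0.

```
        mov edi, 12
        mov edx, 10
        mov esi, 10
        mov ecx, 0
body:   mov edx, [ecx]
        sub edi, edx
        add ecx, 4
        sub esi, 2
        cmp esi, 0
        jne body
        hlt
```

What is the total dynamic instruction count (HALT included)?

35

after mov edi, 12: edi=12
after mov edx, 10: edx=10
after mov esi, 10: esi=10
after mov ecx, 0: ecx=0
after mov edx, [ecx]: edx=M[0]=15
after sub edi, edx: edi=12-15=-3
after add ecx, 4: ecx=0+4=4
after sub esi, 2: esi=10-2=8
cmp esi, 0  (cmp 8,0)
jne body: taken
after mov edx, [ecx]: edx=M[4]=6
after sub edi, edx: edi=(-3)-6=-9
after add ecx, 4: ecx=4+4=8
after sub esi, 2: esi=8-2=6
cmp esi, 0  (cmp 6,0)
jne body: taken
after mov edx, [ecx]: edx=M[8]=10
after sub edi, edx: edi=(-9)-10=-19
after add ecx, 4: ecx=8+4=12
after sub esi, 2: esi=6-2=4
cmp esi, 0  (cmp 4,0)
jne body: taken
after mov edx, [ecx]: edx=M[12]=7
after sub edi, edx: edi=(-19)-7=-26
after add ecx, 4: ecx=12+4=16
after sub esi, 2: esi=4-2=2
cmp esi, 0  (cmp 2,0)
jne body: taken
after mov edx, [ecx]: edx=M[16]=4
after sub edi, edx: edi=(-26)-4=-30
after add ecx, 4: ecx=16+4=20
after sub esi, 2: esi=2-2=0
cmp esi, 0  (cmp 0,0)
jne body: not taken
halt.
Total executed instructions: 35.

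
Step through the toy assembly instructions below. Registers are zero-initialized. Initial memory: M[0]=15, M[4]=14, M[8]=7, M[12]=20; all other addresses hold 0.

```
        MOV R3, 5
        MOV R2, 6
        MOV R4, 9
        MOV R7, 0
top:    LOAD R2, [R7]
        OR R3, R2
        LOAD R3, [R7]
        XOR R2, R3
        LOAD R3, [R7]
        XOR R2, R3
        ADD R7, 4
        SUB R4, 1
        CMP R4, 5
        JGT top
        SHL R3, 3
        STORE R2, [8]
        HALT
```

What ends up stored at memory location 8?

20

MOV R3, 5 → R3=5
MOV R2, 6 → R2=6
MOV R4, 9 → R4=9
MOV R7, 0 → R7=0
LOAD R2, [R7] → R2=M[0]=15
OR R3, R2 → R3=5|15=15
LOAD R3, [R7] → R3=M[0]=15
XOR R2, R3 → R2=15^15=0
LOAD R3, [R7] → R3=M[0]=15
XOR R2, R3 → R2=0^15=15
ADD R7, 4 → R7=0+4=4
SUB R4, 1 → R4=9-1=8
CMP R4, 5  (cmp 8,5)
JGT top: taken
LOAD R2, [R7] → R2=M[4]=14
OR R3, R2 → R3=15|14=15
LOAD R3, [R7] → R3=M[4]=14
XOR R2, R3 → R2=14^14=0
LOAD R3, [R7] → R3=M[4]=14
XOR R2, R3 → R2=0^14=14
ADD R7, 4 → R7=4+4=8
SUB R4, 1 → R4=8-1=7
CMP R4, 5  (cmp 7,5)
JGT top: taken
LOAD R2, [R7] → R2=M[8]=7
OR R3, R2 → R3=14|7=15
LOAD R3, [R7] → R3=M[8]=7
XOR R2, R3 → R2=7^7=0
LOAD R3, [R7] → R3=M[8]=7
XOR R2, R3 → R2=0^7=7
ADD R7, 4 → R7=8+4=12
SUB R4, 1 → R4=7-1=6
CMP R4, 5  (cmp 6,5)
JGT top: taken
LOAD R2, [R7] → R2=M[12]=20
OR R3, R2 → R3=7|20=23
LOAD R3, [R7] → R3=M[12]=20
XOR R2, R3 → R2=20^20=0
LOAD R3, [R7] → R3=M[12]=20
XOR R2, R3 → R2=0^20=20
ADD R7, 4 → R7=12+4=16
SUB R4, 1 → R4=6-1=5
CMP R4, 5  (cmp 5,5)
JGT top: not taken
SHL R3, 3 → R3=20<<3=160
STORE R2, [8] → M[8]=20
halt.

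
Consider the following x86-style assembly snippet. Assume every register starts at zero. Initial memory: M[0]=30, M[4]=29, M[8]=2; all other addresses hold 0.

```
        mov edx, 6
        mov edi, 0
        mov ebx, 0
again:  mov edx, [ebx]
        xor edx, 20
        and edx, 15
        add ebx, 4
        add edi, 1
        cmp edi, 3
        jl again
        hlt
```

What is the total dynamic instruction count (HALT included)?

25

after mov edx, 6: edx=6
after mov edi, 0: edi=0
after mov ebx, 0: ebx=0
after mov edx, [ebx]: edx=M[0]=30
after xor edx, 20: edx=30^20=10
after and edx, 15: edx=10&15=10
after add ebx, 4: ebx=0+4=4
after add edi, 1: edi=0+1=1
cmp edi, 3  (cmp 1,3)
jl again: taken
after mov edx, [ebx]: edx=M[4]=29
after xor edx, 20: edx=29^20=9
after and edx, 15: edx=9&15=9
after add ebx, 4: ebx=4+4=8
after add edi, 1: edi=1+1=2
cmp edi, 3  (cmp 2,3)
jl again: taken
after mov edx, [ebx]: edx=M[8]=2
after xor edx, 20: edx=2^20=22
after and edx, 15: edx=22&15=6
after add ebx, 4: ebx=8+4=12
after add edi, 1: edi=2+1=3
cmp edi, 3  (cmp 3,3)
jl again: not taken
halt.
Total executed instructions: 25.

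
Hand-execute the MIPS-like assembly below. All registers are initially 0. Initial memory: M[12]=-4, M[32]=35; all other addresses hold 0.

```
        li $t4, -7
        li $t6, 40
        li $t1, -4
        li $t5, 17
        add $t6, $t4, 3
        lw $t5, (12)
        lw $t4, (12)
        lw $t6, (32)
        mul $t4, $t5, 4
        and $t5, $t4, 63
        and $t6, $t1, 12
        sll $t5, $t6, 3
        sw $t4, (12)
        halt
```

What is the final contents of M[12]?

-16

after li $t4, -7: $t4=-7
after li $t6, 40: $t6=40
after li $t1, -4: $t1=-4
after li $t5, 17: $t5=17
after add $t6, $t4, 3: $t6=(-7)+3=-4
after lw $t5, (12): $t5=M[12]=-4
after lw $t4, (12): $t4=M[12]=-4
after lw $t6, (32): $t6=M[32]=35
after mul $t4, $t5, 4: $t4=(-4)*4=-16
after and $t5, $t4, 63: $t5=(-16)&63=48
after and $t6, $t1, 12: $t6=(-4)&12=12
after sll $t5, $t6, 3: $t5=12<<3=96
sw $t4, (12) → M[12]=-16
halt.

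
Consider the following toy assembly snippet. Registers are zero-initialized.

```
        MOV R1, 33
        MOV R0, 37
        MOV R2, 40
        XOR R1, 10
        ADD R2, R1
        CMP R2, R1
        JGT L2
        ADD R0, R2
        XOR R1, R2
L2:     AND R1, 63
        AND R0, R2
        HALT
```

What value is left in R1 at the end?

43

after MOV R1, 33: R1=33
after MOV R0, 37: R0=37
after MOV R2, 40: R2=40
after XOR R1, 10: R1=33^10=43
after ADD R2, R1: R2=40+43=83
CMP R2, R1  (cmp 83,43)
JGT L2: taken
after AND R1, 63: R1=43&63=43
after AND R0, R2: R0=37&83=1
halt.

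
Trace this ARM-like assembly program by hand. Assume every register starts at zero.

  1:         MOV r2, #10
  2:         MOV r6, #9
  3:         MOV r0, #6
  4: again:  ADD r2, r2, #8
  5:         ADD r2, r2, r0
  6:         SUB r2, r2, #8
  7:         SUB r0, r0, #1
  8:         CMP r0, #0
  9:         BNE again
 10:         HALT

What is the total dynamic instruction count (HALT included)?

r2=10
r6=9
r0=6
r2=10+8=18
r2=18+6=24
r2=24-8=16
r0=6-1=5
CMP r0, #0  (cmp 5,0)
BNE again: taken
r2=16+8=24
r2=24+5=29
r2=29-8=21
r0=5-1=4
CMP r0, #0  (cmp 4,0)
BNE again: taken
r2=21+8=29
r2=29+4=33
r2=33-8=25
r0=4-1=3
CMP r0, #0  (cmp 3,0)
BNE again: taken
r2=25+8=33
r2=33+3=36
r2=36-8=28
r0=3-1=2
CMP r0, #0  (cmp 2,0)
BNE again: taken
r2=28+8=36
r2=36+2=38
r2=38-8=30
r0=2-1=1
CMP r0, #0  (cmp 1,0)
BNE again: taken
r2=30+8=38
r2=38+1=39
r2=39-8=31
r0=1-1=0
CMP r0, #0  (cmp 0,0)
BNE again: not taken
halt.
Total executed instructions: 40.

40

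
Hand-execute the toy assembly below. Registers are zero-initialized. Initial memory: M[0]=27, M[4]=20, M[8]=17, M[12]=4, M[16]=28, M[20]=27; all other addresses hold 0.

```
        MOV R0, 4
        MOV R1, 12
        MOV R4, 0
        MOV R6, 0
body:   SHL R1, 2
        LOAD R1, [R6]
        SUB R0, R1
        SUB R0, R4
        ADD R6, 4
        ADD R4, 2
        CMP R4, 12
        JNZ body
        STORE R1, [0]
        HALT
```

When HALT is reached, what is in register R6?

24

R0=4
R1=12
R4=0
R6=0
R1=12<<2=48
R1=M[0]=27
R0=4-27=-23
R0=(-23)-0=-23
R6=0+4=4
R4=0+2=2
CMP R4, 12  (cmp 2,12)
JNZ body: taken
R1=27<<2=108
R1=M[4]=20
R0=(-23)-20=-43
R0=(-43)-2=-45
R6=4+4=8
R4=2+2=4
CMP R4, 12  (cmp 4,12)
JNZ body: taken
R1=20<<2=80
R1=M[8]=17
R0=(-45)-17=-62
R0=(-62)-4=-66
R6=8+4=12
R4=4+2=6
CMP R4, 12  (cmp 6,12)
JNZ body: taken
R1=17<<2=68
R1=M[12]=4
R0=(-66)-4=-70
R0=(-70)-6=-76
R6=12+4=16
R4=6+2=8
CMP R4, 12  (cmp 8,12)
JNZ body: taken
R1=4<<2=16
R1=M[16]=28
R0=(-76)-28=-104
R0=(-104)-8=-112
R6=16+4=20
R4=8+2=10
CMP R4, 12  (cmp 10,12)
JNZ body: taken
R1=28<<2=112
R1=M[20]=27
R0=(-112)-27=-139
R0=(-139)-10=-149
R6=20+4=24
R4=10+2=12
CMP R4, 12  (cmp 12,12)
JNZ body: not taken
STORE R1, [0] → M[0]=27
halt.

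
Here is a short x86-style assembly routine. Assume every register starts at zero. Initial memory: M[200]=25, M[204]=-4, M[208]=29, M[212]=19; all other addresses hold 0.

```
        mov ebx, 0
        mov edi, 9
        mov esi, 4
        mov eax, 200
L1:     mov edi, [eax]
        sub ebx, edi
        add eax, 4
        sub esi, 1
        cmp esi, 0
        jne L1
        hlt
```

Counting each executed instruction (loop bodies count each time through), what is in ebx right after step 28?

mov ebx, 0 → ebx=0
mov edi, 9 → edi=9
mov esi, 4 → esi=4
mov eax, 200 → eax=200
mov edi, [eax] → edi=M[200]=25
sub ebx, edi → ebx=0-25=-25
add eax, 4 → eax=200+4=204
sub esi, 1 → esi=4-1=3
cmp esi, 0  (cmp 3,0)
jne L1: taken
mov edi, [eax] → edi=M[204]=-4
sub ebx, edi → ebx=(-25)-(-4)=-21
add eax, 4 → eax=204+4=208
sub esi, 1 → esi=3-1=2
cmp esi, 0  (cmp 2,0)
jne L1: taken
mov edi, [eax] → edi=M[208]=29
sub ebx, edi → ebx=(-21)-29=-50
add eax, 4 → eax=208+4=212
sub esi, 1 → esi=2-1=1
cmp esi, 0  (cmp 1,0)
jne L1: taken
mov edi, [eax] → edi=M[212]=19
sub ebx, edi → ebx=(-50)-19=-69
add eax, 4 → eax=212+4=216
sub esi, 1 → esi=1-1=0
cmp esi, 0  (cmp 0,0)
jne L1: not taken
After step 28: ebx = -69.

-69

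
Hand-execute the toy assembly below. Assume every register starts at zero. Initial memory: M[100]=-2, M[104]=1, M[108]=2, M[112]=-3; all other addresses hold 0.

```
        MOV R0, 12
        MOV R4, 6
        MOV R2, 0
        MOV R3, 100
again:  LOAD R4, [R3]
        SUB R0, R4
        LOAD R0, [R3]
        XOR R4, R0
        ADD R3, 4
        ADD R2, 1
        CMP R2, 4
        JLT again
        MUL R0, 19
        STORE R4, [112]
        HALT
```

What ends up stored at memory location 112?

after MOV R0, 12: R0=12
after MOV R4, 6: R4=6
after MOV R2, 0: R2=0
after MOV R3, 100: R3=100
after LOAD R4, [R3]: R4=M[100]=-2
after SUB R0, R4: R0=12-(-2)=14
after LOAD R0, [R3]: R0=M[100]=-2
after XOR R4, R0: R4=(-2)^(-2)=0
after ADD R3, 4: R3=100+4=104
after ADD R2, 1: R2=0+1=1
CMP R2, 4  (cmp 1,4)
JLT again: taken
after LOAD R4, [R3]: R4=M[104]=1
after SUB R0, R4: R0=(-2)-1=-3
after LOAD R0, [R3]: R0=M[104]=1
after XOR R4, R0: R4=1^1=0
after ADD R3, 4: R3=104+4=108
after ADD R2, 1: R2=1+1=2
CMP R2, 4  (cmp 2,4)
JLT again: taken
after LOAD R4, [R3]: R4=M[108]=2
after SUB R0, R4: R0=1-2=-1
after LOAD R0, [R3]: R0=M[108]=2
after XOR R4, R0: R4=2^2=0
after ADD R3, 4: R3=108+4=112
after ADD R2, 1: R2=2+1=3
CMP R2, 4  (cmp 3,4)
JLT again: taken
after LOAD R4, [R3]: R4=M[112]=-3
after SUB R0, R4: R0=2-(-3)=5
after LOAD R0, [R3]: R0=M[112]=-3
after XOR R4, R0: R4=(-3)^(-3)=0
after ADD R3, 4: R3=112+4=116
after ADD R2, 1: R2=3+1=4
CMP R2, 4  (cmp 4,4)
JLT again: not taken
after MUL R0, 19: R0=(-3)*19=-57
STORE R4, [112] → M[112]=0
halt.

0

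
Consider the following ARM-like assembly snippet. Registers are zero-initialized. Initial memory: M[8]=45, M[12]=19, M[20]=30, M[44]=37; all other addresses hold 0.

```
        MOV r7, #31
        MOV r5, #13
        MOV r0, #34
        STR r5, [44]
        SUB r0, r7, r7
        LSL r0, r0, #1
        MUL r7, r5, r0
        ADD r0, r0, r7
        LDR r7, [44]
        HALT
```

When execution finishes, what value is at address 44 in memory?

13

r7=31
r5=13
r0=34
STR r5, [44] → M[44]=13
r0=31-31=0
r0=0<<1=0
r7=13*0=0
r0=0+0=0
r7=M[44]=13
halt.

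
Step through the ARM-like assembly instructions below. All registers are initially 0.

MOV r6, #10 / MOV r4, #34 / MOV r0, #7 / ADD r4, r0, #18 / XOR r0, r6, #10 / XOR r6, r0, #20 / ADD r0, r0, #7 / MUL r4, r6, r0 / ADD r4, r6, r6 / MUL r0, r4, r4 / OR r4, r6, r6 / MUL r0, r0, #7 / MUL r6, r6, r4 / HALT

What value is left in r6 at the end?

400

r6=10
r4=34
r0=7
r4=7+18=25
r0=10^10=0
r6=0^20=20
r0=0+7=7
r4=20*7=140
r4=20+20=40
r0=40*40=1600
r4=20|20=20
r0=1600*7=11200
r6=20*20=400
halt.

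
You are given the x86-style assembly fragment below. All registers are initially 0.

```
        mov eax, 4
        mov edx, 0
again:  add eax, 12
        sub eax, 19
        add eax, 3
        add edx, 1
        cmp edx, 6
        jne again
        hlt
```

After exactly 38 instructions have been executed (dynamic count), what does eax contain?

-20

after mov eax, 4: eax=4
after mov edx, 0: edx=0
after add eax, 12: eax=4+12=16
after sub eax, 19: eax=16-19=-3
after add eax, 3: eax=(-3)+3=0
after add edx, 1: edx=0+1=1
cmp edx, 6  (cmp 1,6)
jne again: taken
after add eax, 12: eax=0+12=12
after sub eax, 19: eax=12-19=-7
after add eax, 3: eax=(-7)+3=-4
after add edx, 1: edx=1+1=2
cmp edx, 6  (cmp 2,6)
jne again: taken
after add eax, 12: eax=(-4)+12=8
after sub eax, 19: eax=8-19=-11
after add eax, 3: eax=(-11)+3=-8
after add edx, 1: edx=2+1=3
cmp edx, 6  (cmp 3,6)
jne again: taken
after add eax, 12: eax=(-8)+12=4
after sub eax, 19: eax=4-19=-15
after add eax, 3: eax=(-15)+3=-12
after add edx, 1: edx=3+1=4
cmp edx, 6  (cmp 4,6)
jne again: taken
after add eax, 12: eax=(-12)+12=0
after sub eax, 19: eax=0-19=-19
after add eax, 3: eax=(-19)+3=-16
after add edx, 1: edx=4+1=5
cmp edx, 6  (cmp 5,6)
jne again: taken
after add eax, 12: eax=(-16)+12=-4
after sub eax, 19: eax=(-4)-19=-23
after add eax, 3: eax=(-23)+3=-20
after add edx, 1: edx=5+1=6
cmp edx, 6  (cmp 6,6)
jne again: not taken
After step 38: eax = -20.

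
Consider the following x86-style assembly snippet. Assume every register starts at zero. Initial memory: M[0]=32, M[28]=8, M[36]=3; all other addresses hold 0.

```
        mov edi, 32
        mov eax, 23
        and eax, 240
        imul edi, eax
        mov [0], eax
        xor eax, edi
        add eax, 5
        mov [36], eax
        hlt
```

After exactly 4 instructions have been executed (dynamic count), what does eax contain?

mov edi, 32 → edi=32
mov eax, 23 → eax=23
and eax, 240 → eax=23&240=16
imul edi, eax → edi=32*16=512
After step 4: eax = 16.

16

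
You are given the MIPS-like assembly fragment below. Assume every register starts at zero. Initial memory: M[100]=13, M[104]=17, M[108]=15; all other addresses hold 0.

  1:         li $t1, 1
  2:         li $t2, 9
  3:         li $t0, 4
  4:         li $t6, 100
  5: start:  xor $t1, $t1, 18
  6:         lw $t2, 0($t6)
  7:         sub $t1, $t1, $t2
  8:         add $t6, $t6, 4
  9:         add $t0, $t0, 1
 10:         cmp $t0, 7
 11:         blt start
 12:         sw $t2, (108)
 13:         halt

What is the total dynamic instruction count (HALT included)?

27

after li $t1, 1: $t1=1
after li $t2, 9: $t2=9
after li $t0, 4: $t0=4
after li $t6, 100: $t6=100
after xor $t1, $t1, 18: $t1=1^18=19
after lw $t2, 0($t6): $t2=M[100]=13
after sub $t1, $t1, $t2: $t1=19-13=6
after add $t6, $t6, 4: $t6=100+4=104
after add $t0, $t0, 1: $t0=4+1=5
cmp $t0, 7  (cmp 5,7)
blt start: taken
after xor $t1, $t1, 18: $t1=6^18=20
after lw $t2, 0($t6): $t2=M[104]=17
after sub $t1, $t1, $t2: $t1=20-17=3
after add $t6, $t6, 4: $t6=104+4=108
after add $t0, $t0, 1: $t0=5+1=6
cmp $t0, 7  (cmp 6,7)
blt start: taken
after xor $t1, $t1, 18: $t1=3^18=17
after lw $t2, 0($t6): $t2=M[108]=15
after sub $t1, $t1, $t2: $t1=17-15=2
after add $t6, $t6, 4: $t6=108+4=112
after add $t0, $t0, 1: $t0=6+1=7
cmp $t0, 7  (cmp 7,7)
blt start: not taken
sw $t2, (108) → M[108]=15
halt.
Total executed instructions: 27.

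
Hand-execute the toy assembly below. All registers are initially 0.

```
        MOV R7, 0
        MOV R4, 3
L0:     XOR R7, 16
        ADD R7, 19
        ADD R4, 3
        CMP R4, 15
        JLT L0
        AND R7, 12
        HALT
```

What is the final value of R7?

12

MOV R7, 0 → R7=0
MOV R4, 3 → R4=3
XOR R7, 16 → R7=0^16=16
ADD R7, 19 → R7=16+19=35
ADD R4, 3 → R4=3+3=6
CMP R4, 15  (cmp 6,15)
JLT L0: taken
XOR R7, 16 → R7=35^16=51
ADD R7, 19 → R7=51+19=70
ADD R4, 3 → R4=6+3=9
CMP R4, 15  (cmp 9,15)
JLT L0: taken
XOR R7, 16 → R7=70^16=86
ADD R7, 19 → R7=86+19=105
ADD R4, 3 → R4=9+3=12
CMP R4, 15  (cmp 12,15)
JLT L0: taken
XOR R7, 16 → R7=105^16=121
ADD R7, 19 → R7=121+19=140
ADD R4, 3 → R4=12+3=15
CMP R4, 15  (cmp 15,15)
JLT L0: not taken
AND R7, 12 → R7=140&12=12
halt.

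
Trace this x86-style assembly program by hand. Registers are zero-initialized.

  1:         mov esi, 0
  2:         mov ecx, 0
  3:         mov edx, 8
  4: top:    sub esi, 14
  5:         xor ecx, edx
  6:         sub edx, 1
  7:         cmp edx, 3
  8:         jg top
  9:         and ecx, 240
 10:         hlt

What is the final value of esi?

mov esi, 0 → esi=0
mov ecx, 0 → ecx=0
mov edx, 8 → edx=8
sub esi, 14 → esi=0-14=-14
xor ecx, edx → ecx=0^8=8
sub edx, 1 → edx=8-1=7
cmp edx, 3  (cmp 7,3)
jg top: taken
sub esi, 14 → esi=(-14)-14=-28
xor ecx, edx → ecx=8^7=15
sub edx, 1 → edx=7-1=6
cmp edx, 3  (cmp 6,3)
jg top: taken
sub esi, 14 → esi=(-28)-14=-42
xor ecx, edx → ecx=15^6=9
sub edx, 1 → edx=6-1=5
cmp edx, 3  (cmp 5,3)
jg top: taken
sub esi, 14 → esi=(-42)-14=-56
xor ecx, edx → ecx=9^5=12
sub edx, 1 → edx=5-1=4
cmp edx, 3  (cmp 4,3)
jg top: taken
sub esi, 14 → esi=(-56)-14=-70
xor ecx, edx → ecx=12^4=8
sub edx, 1 → edx=4-1=3
cmp edx, 3  (cmp 3,3)
jg top: not taken
and ecx, 240 → ecx=8&240=0
halt.

-70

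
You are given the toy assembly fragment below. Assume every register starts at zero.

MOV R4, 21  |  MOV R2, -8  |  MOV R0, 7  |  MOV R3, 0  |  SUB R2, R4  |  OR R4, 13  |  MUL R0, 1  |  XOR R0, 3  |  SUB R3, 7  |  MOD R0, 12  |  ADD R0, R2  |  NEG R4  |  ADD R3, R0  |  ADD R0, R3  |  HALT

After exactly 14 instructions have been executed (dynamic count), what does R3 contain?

-32

after MOV R4, 21: R4=21
after MOV R2, -8: R2=-8
after MOV R0, 7: R0=7
after MOV R3, 0: R3=0
after SUB R2, R4: R2=(-8)-21=-29
after OR R4, 13: R4=21|13=29
after MUL R0, 1: R0=7*1=7
after XOR R0, 3: R0=7^3=4
after SUB R3, 7: R3=0-7=-7
after MOD R0, 12: R0=4%12=4
after ADD R0, R2: R0=4+(-29)=-25
after NEG R4: R4=-(29)=-29
after ADD R3, R0: R3=(-7)+(-25)=-32
after ADD R0, R3: R0=(-25)+(-32)=-57
After step 14: R3 = -32.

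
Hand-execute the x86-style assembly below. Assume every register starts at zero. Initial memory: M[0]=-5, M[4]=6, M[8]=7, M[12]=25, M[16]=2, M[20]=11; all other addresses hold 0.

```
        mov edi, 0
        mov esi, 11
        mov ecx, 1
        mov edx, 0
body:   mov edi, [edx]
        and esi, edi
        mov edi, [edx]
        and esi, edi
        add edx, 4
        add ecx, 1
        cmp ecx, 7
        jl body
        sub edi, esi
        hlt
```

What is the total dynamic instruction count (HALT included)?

edi=0
esi=11
ecx=1
edx=0
edi=M[0]=-5
esi=11&(-5)=11
edi=M[0]=-5
esi=11&(-5)=11
edx=0+4=4
ecx=1+1=2
cmp ecx, 7  (cmp 2,7)
jl body: taken
edi=M[4]=6
esi=11&6=2
edi=M[4]=6
esi=2&6=2
edx=4+4=8
ecx=2+1=3
cmp ecx, 7  (cmp 3,7)
jl body: taken
edi=M[8]=7
esi=2&7=2
edi=M[8]=7
esi=2&7=2
edx=8+4=12
ecx=3+1=4
cmp ecx, 7  (cmp 4,7)
jl body: taken
edi=M[12]=25
esi=2&25=0
edi=M[12]=25
esi=0&25=0
edx=12+4=16
ecx=4+1=5
cmp ecx, 7  (cmp 5,7)
jl body: taken
edi=M[16]=2
esi=0&2=0
edi=M[16]=2
esi=0&2=0
edx=16+4=20
ecx=5+1=6
cmp ecx, 7  (cmp 6,7)
jl body: taken
edi=M[20]=11
esi=0&11=0
edi=M[20]=11
esi=0&11=0
edx=20+4=24
ecx=6+1=7
cmp ecx, 7  (cmp 7,7)
jl body: not taken
edi=11-0=11
halt.
Total executed instructions: 54.

54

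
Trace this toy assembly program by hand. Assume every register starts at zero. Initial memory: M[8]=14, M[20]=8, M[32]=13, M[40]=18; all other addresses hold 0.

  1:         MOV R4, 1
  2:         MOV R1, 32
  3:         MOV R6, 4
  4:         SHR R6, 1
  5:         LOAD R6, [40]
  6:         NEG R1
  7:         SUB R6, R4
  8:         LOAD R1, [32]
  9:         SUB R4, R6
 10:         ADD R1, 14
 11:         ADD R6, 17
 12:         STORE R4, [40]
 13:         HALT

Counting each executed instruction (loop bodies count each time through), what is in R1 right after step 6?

-32

after MOV R4, 1: R4=1
after MOV R1, 32: R1=32
after MOV R6, 4: R6=4
after SHR R6, 1: R6=4>>1=2
after LOAD R6, [40]: R6=M[40]=18
after NEG R1: R1=-(32)=-32
After step 6: R1 = -32.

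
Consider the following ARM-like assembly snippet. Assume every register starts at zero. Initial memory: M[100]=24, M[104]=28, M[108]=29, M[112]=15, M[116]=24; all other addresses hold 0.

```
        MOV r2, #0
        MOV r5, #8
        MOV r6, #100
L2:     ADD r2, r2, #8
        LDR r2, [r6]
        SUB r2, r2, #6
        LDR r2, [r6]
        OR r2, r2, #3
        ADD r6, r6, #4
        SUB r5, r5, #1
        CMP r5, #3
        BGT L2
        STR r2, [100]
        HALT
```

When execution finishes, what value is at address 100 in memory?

27

after MOV r2, #0: r2=0
after MOV r5, #8: r5=8
after MOV r6, #100: r6=100
after ADD r2, r2, #8: r2=0+8=8
after LDR r2, [r6]: r2=M[100]=24
after SUB r2, r2, #6: r2=24-6=18
after LDR r2, [r6]: r2=M[100]=24
after OR r2, r2, #3: r2=24|3=27
after ADD r6, r6, #4: r6=100+4=104
after SUB r5, r5, #1: r5=8-1=7
CMP r5, #3  (cmp 7,3)
BGT L2: taken
after ADD r2, r2, #8: r2=27+8=35
after LDR r2, [r6]: r2=M[104]=28
after SUB r2, r2, #6: r2=28-6=22
after LDR r2, [r6]: r2=M[104]=28
after OR r2, r2, #3: r2=28|3=31
after ADD r6, r6, #4: r6=104+4=108
after SUB r5, r5, #1: r5=7-1=6
CMP r5, #3  (cmp 6,3)
BGT L2: taken
after ADD r2, r2, #8: r2=31+8=39
after LDR r2, [r6]: r2=M[108]=29
after SUB r2, r2, #6: r2=29-6=23
after LDR r2, [r6]: r2=M[108]=29
after OR r2, r2, #3: r2=29|3=31
after ADD r6, r6, #4: r6=108+4=112
after SUB r5, r5, #1: r5=6-1=5
CMP r5, #3  (cmp 5,3)
BGT L2: taken
after ADD r2, r2, #8: r2=31+8=39
after LDR r2, [r6]: r2=M[112]=15
after SUB r2, r2, #6: r2=15-6=9
after LDR r2, [r6]: r2=M[112]=15
after OR r2, r2, #3: r2=15|3=15
after ADD r6, r6, #4: r6=112+4=116
after SUB r5, r5, #1: r5=5-1=4
CMP r5, #3  (cmp 4,3)
BGT L2: taken
after ADD r2, r2, #8: r2=15+8=23
after LDR r2, [r6]: r2=M[116]=24
after SUB r2, r2, #6: r2=24-6=18
after LDR r2, [r6]: r2=M[116]=24
after OR r2, r2, #3: r2=24|3=27
after ADD r6, r6, #4: r6=116+4=120
after SUB r5, r5, #1: r5=4-1=3
CMP r5, #3  (cmp 3,3)
BGT L2: not taken
STR r2, [100] → M[100]=27
halt.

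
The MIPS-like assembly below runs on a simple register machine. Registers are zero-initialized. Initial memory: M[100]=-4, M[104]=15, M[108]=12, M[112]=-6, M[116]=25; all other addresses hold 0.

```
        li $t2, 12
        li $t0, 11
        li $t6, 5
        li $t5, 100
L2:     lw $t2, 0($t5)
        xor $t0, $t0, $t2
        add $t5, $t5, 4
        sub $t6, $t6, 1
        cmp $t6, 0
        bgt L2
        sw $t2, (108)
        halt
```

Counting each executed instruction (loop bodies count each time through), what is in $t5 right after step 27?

after li $t2, 12: $t2=12
after li $t0, 11: $t0=11
after li $t6, 5: $t6=5
after li $t5, 100: $t5=100
after lw $t2, 0($t5): $t2=M[100]=-4
after xor $t0, $t0, $t2: $t0=11^(-4)=-9
after add $t5, $t5, 4: $t5=100+4=104
after sub $t6, $t6, 1: $t6=5-1=4
cmp $t6, 0  (cmp 4,0)
bgt L2: taken
after lw $t2, 0($t5): $t2=M[104]=15
after xor $t0, $t0, $t2: $t0=(-9)^15=-8
after add $t5, $t5, 4: $t5=104+4=108
after sub $t6, $t6, 1: $t6=4-1=3
cmp $t6, 0  (cmp 3,0)
bgt L2: taken
after lw $t2, 0($t5): $t2=M[108]=12
after xor $t0, $t0, $t2: $t0=(-8)^12=-12
after add $t5, $t5, 4: $t5=108+4=112
after sub $t6, $t6, 1: $t6=3-1=2
cmp $t6, 0  (cmp 2,0)
bgt L2: taken
after lw $t2, 0($t5): $t2=M[112]=-6
after xor $t0, $t0, $t2: $t0=(-12)^(-6)=14
after add $t5, $t5, 4: $t5=112+4=116
after sub $t6, $t6, 1: $t6=2-1=1
cmp $t6, 0  (cmp 1,0)
After step 27: $t5 = 116.

116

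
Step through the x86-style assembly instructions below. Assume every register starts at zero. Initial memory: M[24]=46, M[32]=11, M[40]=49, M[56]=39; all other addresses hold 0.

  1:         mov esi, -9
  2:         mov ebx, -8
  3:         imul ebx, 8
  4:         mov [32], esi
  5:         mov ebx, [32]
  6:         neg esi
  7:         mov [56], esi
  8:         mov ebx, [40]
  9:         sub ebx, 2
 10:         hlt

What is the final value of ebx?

47

mov esi, -9 → esi=-9
mov ebx, -8 → ebx=-8
imul ebx, 8 → ebx=(-8)*8=-64
mov [32], esi → M[32]=-9
mov ebx, [32] → ebx=M[32]=-9
neg esi → esi=-(-9)=9
mov [56], esi → M[56]=9
mov ebx, [40] → ebx=M[40]=49
sub ebx, 2 → ebx=49-2=47
halt.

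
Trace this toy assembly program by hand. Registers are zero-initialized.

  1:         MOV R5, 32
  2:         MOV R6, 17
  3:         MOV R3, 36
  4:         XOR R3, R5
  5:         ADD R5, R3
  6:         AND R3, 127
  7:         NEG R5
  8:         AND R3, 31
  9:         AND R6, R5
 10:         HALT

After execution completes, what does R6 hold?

MOV R5, 32 → R5=32
MOV R6, 17 → R6=17
MOV R3, 36 → R3=36
XOR R3, R5 → R3=36^32=4
ADD R5, R3 → R5=32+4=36
AND R3, 127 → R3=4&127=4
NEG R5 → R5=-(36)=-36
AND R3, 31 → R3=4&31=4
AND R6, R5 → R6=17&(-36)=16
halt.

16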